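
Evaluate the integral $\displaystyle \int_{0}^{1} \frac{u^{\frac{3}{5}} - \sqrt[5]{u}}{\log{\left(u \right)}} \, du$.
$\log{\left(\frac{4}{3} \right)}$

Replace the exponent $\frac{3}{5}$ by a parameter $a$: let $I(a) = \int_{0}^{1} \frac{- \sqrt[5]{u} + u^{a}}{\log{\left(u \right)}} \, du$.

Since $\dfrac{\partial}{\partial a}\,u^{a} = u^{a} \ln u$, the $\ln u$ in the denominator cancels and
$$\frac{dI}{da} = \int_{0}^{1} u^{a} \, du = \left[\frac{u^{a+1}}{a+1}\right]_0^1 = \frac{1}{a + 1}.$$

Integrating with respect to $a$ gives $I(a) = \log{\left(\frac{5 a}{6} + \frac{5}{6} \right)} + C$.

At $a = \frac{1}{5}$ the integrand is identically $0$, so $I(\frac{1}{5}) = 0$. The closed form gives $0$, hence $C = 0$.

Setting $a = \frac{3}{5}$:
$$I = \log{\left(\frac{4}{3} \right)}.$$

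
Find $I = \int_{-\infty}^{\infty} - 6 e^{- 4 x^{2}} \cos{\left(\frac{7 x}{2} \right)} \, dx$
$- \frac{3 \sqrt{\pi}}{e^{\frac{49}{64}}}$

Define $I(b) = \int_{-\infty}^{\infty} - 6 e^{- 4 x^{2}} \cos{\left(b x \right)} \, dx$.

Differentiating under the integral sign,
$$I'(b) = \int_{-\infty}^{\infty} 6 x e^{- 4 x^{2}} \sin{\left(b x \right)} \, dx.$$

Integrate $\int_{-\infty}^{\infty} x \sin(b x)\, e^{- 4 x^{2}}\, dx$ by parts with $u = \sin(b x)$ and $dv = x\, e^{- 4 x^{2}}\, dx$, giving $v = - \frac{e^{- 4 x^{2}}}{8}$. The boundary term vanishes and
$$\int_{-\infty}^{\infty} x \sin(b x)\, e^{- 4 x^{2}}\, dx = \frac{b}{8} \int_{-\infty}^{\infty} \cos(b x)\, e^{- 4 x^{2}}\, dx,$$
so $I'(b) = - \frac{b}{8}\, I(b)$.

This is a separable first-order ODE; solving with the initial condition $I(0) = \int_{-\infty}^{\infty} - 6 e^{- 4 x^{2}}\,dx = - 3 \sqrt{\pi}$ gives
$$I(b) = - 3 \sqrt{\pi} e^{- \frac{b^{2}}{16}}.$$

Setting $b = \frac{7}{2}$:
$$I = - \frac{3 \sqrt{\pi}}{e^{\frac{49}{64}}}.$$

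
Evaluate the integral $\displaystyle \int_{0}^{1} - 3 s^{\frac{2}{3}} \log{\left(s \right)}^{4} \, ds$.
$- \frac{17496}{3125}$

Start from the elementary integral
$$J(a) = \int_{0}^{1} - 3 s^{a} \, ds = - \frac{3}{a + 1}.$$

Differentiating under the integral sign brings down a factor of $\ln s$:
$$\frac{dJ}{da} = \int_{0}^{1} - 3 s^{a} \log{\left(s \right)} \, ds = \frac{3}{\left(a + 1\right)^{2}}.$$

Repeating $4$ times in total — each differentiation brings down another $\ln s$ — gives
$$\frac{d^{4}J}{da^{4}} = \int_{0}^{1} - 3 s^{a} \log{\left(s \right)}^{4} \, ds = - \frac{72}{\left(a + 1\right)^{5}},$$
and the integrand here is exactly the target integrand, so $I = - \frac{72}{\left(a + 1\right)^{5}}$.

Setting $a = \frac{2}{3}$:
$$I = - \frac{17496}{3125}.$$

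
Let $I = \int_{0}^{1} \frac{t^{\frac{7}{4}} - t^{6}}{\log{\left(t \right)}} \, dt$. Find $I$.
$\log{\left(\frac{11}{28} \right)}$

Replace the exponent $\frac{7}{4}$ by a parameter $a$: let $I(a) = \int_{0}^{1} \frac{- t^{6} + t^{a}}{\log{\left(t \right)}} \, dt$.

Since $\dfrac{\partial}{\partial a}\,t^{a} = t^{a} \ln t$, the $\ln t$ in the denominator cancels and
$$\frac{dI}{da} = \int_{0}^{1} t^{a} \, dt = \left[\frac{t^{a+1}}{a+1}\right]_0^1 = \frac{1}{a + 1}.$$

Integrating with respect to $a$ gives $I(a) = \log{\left(\frac{a}{7} + \frac{1}{7} \right)} + C$.

At $a = 6$ the integrand is identically $0$, so $I(6) = 0$. The closed form gives $0$, hence $C = 0$.

Setting $a = \frac{7}{4}$:
$$I = \log{\left(\frac{11}{28} \right)}.$$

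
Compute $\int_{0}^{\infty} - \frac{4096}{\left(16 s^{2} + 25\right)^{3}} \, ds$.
$- \frac{192 \pi}{3125}$

Recall the elementary integral
$$J(a) = \int_{0}^{\infty} - \frac{1}{a^{2} + s^{2}} \, ds = - \frac{\pi}{2 a}.$$

Differentiating under the integral sign with respect to $a$,
$$\frac{dJ}{da} = \int_{0}^{\infty} \frac{2 a}{\left(a^{2} + s^{2}\right)^{2}} \, ds = \frac{\pi}{2 a^{2}},$$
so $\int_{0}^{\infty} - \frac{1}{\left(a^{2} + s^{2}\right)^{2}} \, ds = - \frac{\pi}{4 a^{3}}$.

Repeating — each differentiation of $1/(s^2+a^2)^j$ produces $-2ja/(s^2+a^2)^{j+1}$ — and dividing through by $-2ja$ at each step yields, after $2$ differentiations in total,
$$\int_{0}^{\infty} - \frac{1}{\left(a^{2} + s^{2}\right)^{3}} \, ds = - \frac{3 \pi}{16 a^{5}}.$$

Setting $a = \frac{5}{4}$:
$$I = - \frac{192 \pi}{3125}.$$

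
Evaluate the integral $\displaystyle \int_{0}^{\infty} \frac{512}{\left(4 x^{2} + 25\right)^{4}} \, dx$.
$\frac{8 \pi}{15625}$

Recall the elementary integral
$$J(a) = \int_{0}^{\infty} \frac{2}{a^{2} + x^{2}} \, dx = \frac{\pi}{a}.$$

Differentiating under the integral sign with respect to $a$,
$$\frac{dJ}{da} = \int_{0}^{\infty} - \frac{4 a}{\left(a^{2} + x^{2}\right)^{2}} \, dx = - \frac{\pi}{a^{2}},$$
so $\int_{0}^{\infty} \frac{2}{\left(a^{2} + x^{2}\right)^{2}} \, dx = \frac{\pi}{2 a^{3}}$.

Repeating — each differentiation of $1/(x^2+a^2)^j$ produces $-2ja/(x^2+a^2)^{j+1}$ — and dividing through by $-2ja$ at each step yields, after $3$ differentiations in total,
$$\int_{0}^{\infty} \frac{2}{\left(a^{2} + x^{2}\right)^{4}} \, dx = \frac{5 \pi}{16 a^{7}}.$$

Setting $a = \frac{5}{2}$:
$$I = \frac{8 \pi}{15625}.$$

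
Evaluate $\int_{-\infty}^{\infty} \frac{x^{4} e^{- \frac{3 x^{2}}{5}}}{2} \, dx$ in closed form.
$\frac{25 \sqrt{15} \sqrt{\pi}}{72}$

Begin with the known integral
$$J(a) = \int_{-\infty}^{\infty} \frac{e^{- a x^{2}}}{2} \, dx = \frac{\sqrt{\pi}}{2 \sqrt{a}}.$$

Differentiating under the integral sign brings down a factor of $(-x^2)$:
$$\frac{dJ}{da} = \int_{-\infty}^{\infty} - \frac{x^{2} e^{- a x^{2}}}{2} \, dx = - \frac{\sqrt{\pi}}{4 a^{\frac{3}{2}}}.$$

Repeating twice in total — each differentiation brings down another $(-x^2)$ — gives
$$\frac{d^{2}J}{da^{2}} = \int_{-\infty}^{\infty} \frac{x^{4} e^{- a x^{2}}}{2} \, dx = \frac{3 \sqrt{\pi}}{8 a^{\frac{5}{2}}},$$
and the integrand here is exactly the target integrand, so $I = \frac{3 \sqrt{\pi}}{8 a^{\frac{5}{2}}}$.

Setting $a = \frac{3}{5}$:
$$I = \frac{25 \sqrt{15} \sqrt{\pi}}{72}.$$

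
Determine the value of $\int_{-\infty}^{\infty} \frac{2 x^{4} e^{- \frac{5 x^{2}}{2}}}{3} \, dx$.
$\frac{2 \sqrt{10} \sqrt{\pi}}{125}$

Consider the simpler parametrised integral
$$J(a) = \int_{-\infty}^{\infty} \frac{2 e^{- a x^{2}}}{3} \, dx = \frac{2 \sqrt{\pi}}{3 \sqrt{a}}.$$

Differentiating under the integral sign brings down a factor of $(-x^2)$:
$$\frac{dJ}{da} = \int_{-\infty}^{\infty} - \frac{2 x^{2} e^{- a x^{2}}}{3} \, dx = - \frac{\sqrt{\pi}}{3 a^{\frac{3}{2}}}.$$

Repeating twice in total — each differentiation brings down another $(-x^2)$ — gives
$$\frac{d^{2}J}{da^{2}} = \int_{-\infty}^{\infty} \frac{2 x^{4} e^{- a x^{2}}}{3} \, dx = \frac{\sqrt{\pi}}{2 a^{\frac{5}{2}}},$$
and the integrand here is exactly the target integrand, so $I = \frac{\sqrt{\pi}}{2 a^{\frac{5}{2}}}$.

Setting $a = \frac{5}{2}$:
$$I = \frac{2 \sqrt{10} \sqrt{\pi}}{125}.$$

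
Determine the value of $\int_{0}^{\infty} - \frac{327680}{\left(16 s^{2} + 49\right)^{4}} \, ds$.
$- \frac{12800 \pi}{823543}$

Begin with the known result
$$J(a) = \int_{0}^{\infty} - \frac{5}{a^{2} + s^{2}} \, ds = - \frac{5 \pi}{2 a}.$$

Differentiating under the integral sign with respect to $a$,
$$\frac{dJ}{da} = \int_{0}^{\infty} \frac{10 a}{\left(a^{2} + s^{2}\right)^{2}} \, ds = \frac{5 \pi}{2 a^{2}},$$
so $\int_{0}^{\infty} - \frac{5}{\left(a^{2} + s^{2}\right)^{2}} \, ds = - \frac{5 \pi}{4 a^{3}}$.

Repeating — each differentiation of $1/(s^2+a^2)^j$ produces $-2ja/(s^2+a^2)^{j+1}$ — and dividing through by $-2ja$ at each step yields, after $3$ differentiations in total,
$$\int_{0}^{\infty} - \frac{5}{\left(a^{2} + s^{2}\right)^{4}} \, ds = - \frac{25 \pi}{32 a^{7}}.$$

Setting $a = \frac{7}{4}$:
$$I = - \frac{12800 \pi}{823543}.$$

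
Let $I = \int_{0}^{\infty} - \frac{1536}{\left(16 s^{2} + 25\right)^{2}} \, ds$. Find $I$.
$- \frac{96 \pi}{125}$

Begin with the known result
$$J(a) = \int_{0}^{\infty} - \frac{6}{a^{2} + s^{2}} \, ds = - \frac{3 \pi}{a}.$$

Differentiating under the integral sign with respect to $a$,
$$\frac{dJ}{da} = \int_{0}^{\infty} \frac{12 a}{\left(a^{2} + s^{2}\right)^{2}} \, ds = \frac{3 \pi}{a^{2}},$$
so $\int_{0}^{\infty} - \frac{6}{\left(a^{2} + s^{2}\right)^{2}} \, ds = - \frac{3 \pi}{2 a^{3}}$.

Setting $a = \frac{5}{4}$:
$$I = - \frac{96 \pi}{125}.$$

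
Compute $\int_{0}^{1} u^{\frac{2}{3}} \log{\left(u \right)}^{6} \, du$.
$\frac{314928}{15625}$

Start from the elementary integral
$$J(a) = \int_{0}^{1} u^{a} \, du = \frac{1}{a + 1}.$$

Differentiating under the integral sign brings down a factor of $\ln u$:
$$\frac{dJ}{da} = \int_{0}^{1} u^{a} \log{\left(u \right)} \, du = - \frac{1}{\left(a + 1\right)^{2}}.$$

Repeating $6$ times in total — each differentiation brings down another $\ln u$ — gives
$$\frac{d^{6}J}{da^{6}} = \int_{0}^{1} u^{a} \log{\left(u \right)}^{6} \, du = \frac{720}{\left(a + 1\right)^{7}},$$
and the integrand here is exactly the target integrand, so $I = \frac{720}{\left(a + 1\right)^{7}}$.

Setting $a = \frac{2}{3}$:
$$I = \frac{314928}{15625}.$$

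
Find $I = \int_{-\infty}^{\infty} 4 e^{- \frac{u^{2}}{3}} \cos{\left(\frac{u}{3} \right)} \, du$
$\frac{4 \sqrt{3} \sqrt{\pi}}{e^{\frac{1}{12}}}$

Define $I(b) = \int_{-\infty}^{\infty} 4 e^{- \frac{u^{2}}{3}} \cos{\left(b u \right)} \, du$.

Differentiating under the integral sign,
$$I'(b) = \int_{-\infty}^{\infty} - 4 u e^{- \frac{u^{2}}{3}} \sin{\left(b u \right)} \, du.$$

Integrate $\int_{-\infty}^{\infty} u \sin(b u)\, e^{- \frac{u^{2}}{3}}\, du$ by parts with $w = \sin(b u)$ and $dv = u\, e^{- \frac{u^{2}}{3}}\, du$, giving $v = - \frac{3 e^{- \frac{u^{2}}{3}}}{2}$. The boundary term vanishes and
$$\int_{-\infty}^{\infty} u \sin(b u)\, e^{- \frac{u^{2}}{3}}\, du = \frac{3 b}{2} \int_{-\infty}^{\infty} \cos(b u)\, e^{- \frac{u^{2}}{3}}\, du,$$
so $I'(b) = - \frac{3 b}{2}\, I(b)$.

This is a separable first-order ODE; solving with the initial condition $I(0) = \int_{-\infty}^{\infty} 4 e^{- \frac{u^{2}}{3}}\,du = 4 \sqrt{3} \sqrt{\pi}$ gives
$$I(b) = 4 \sqrt{3} \sqrt{\pi} e^{- \frac{3 b^{2}}{4}}.$$

Setting $b = \frac{1}{3}$:
$$I = \frac{4 \sqrt{3} \sqrt{\pi}}{e^{\frac{1}{12}}}.$$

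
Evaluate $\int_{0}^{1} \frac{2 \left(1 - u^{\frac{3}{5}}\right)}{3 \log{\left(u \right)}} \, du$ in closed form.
$- 2 \log{\left(2 \right)} + \frac{2 \log{\left(5 \right)}}{3}$

Consider the one-parameter family: let $I(a) = \int_{0}^{1} \frac{2 \left(1 - u^{a}\right)}{3 \log{\left(u \right)}} \, du$.

Since $\dfrac{\partial}{\partial a}\,u^{a} = u^{a} \ln u$, the $\ln u$ in the denominator cancels and
$$\frac{dI}{da} = \int_{0}^{1} - \frac{2}{3} u^{a} \, du = - \frac{2}{3} \left[\frac{u^{a+1}}{a+1}\right]_0^1 = - \frac{2}{3 a + 3}.$$

Integrating with respect to $a$ gives $I(a) = - \frac{2 \log{\left(a + 1 \right)}}{3} + C$.

At $a = 0$ the integrand is identically $0$, so $I(0) = 0$. The closed form gives $0$, hence $C = 0$.

Setting $a = \frac{3}{5}$:
$$I = - 2 \log{\left(2 \right)} + \frac{2 \log{\left(5 \right)}}{3}.$$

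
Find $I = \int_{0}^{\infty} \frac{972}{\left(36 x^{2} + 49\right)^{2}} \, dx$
$\frac{81 \pi}{686}$

Recall the elementary integral
$$J(a) = \int_{0}^{\infty} \frac{3}{4 \left(a^{2} + x^{2}\right)} \, dx = \frac{3 \pi}{8 a}.$$

Differentiating under the integral sign with respect to $a$,
$$\frac{dJ}{da} = \int_{0}^{\infty} - \frac{3 a}{2 \left(a^{2} + x^{2}\right)^{2}} \, dx = - \frac{3 \pi}{8 a^{2}},$$
so $\int_{0}^{\infty} \frac{3}{4 \left(a^{2} + x^{2}\right)^{2}} \, dx = \frac{3 \pi}{16 a^{3}}$.

Setting $a = \frac{7}{6}$:
$$I = \frac{81 \pi}{686}.$$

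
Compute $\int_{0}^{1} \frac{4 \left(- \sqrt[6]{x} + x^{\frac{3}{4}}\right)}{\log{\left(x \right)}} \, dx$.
$- \log{\left(\frac{16}{81} \right)}$

Consider the one-parameter family: let $I(a) = \int_{0}^{1} \frac{4 \left(x^{\frac{3}{4}} - x^{a}\right)}{\log{\left(x \right)}} \, dx$.

Since $\dfrac{\partial}{\partial a}\,x^{a} = x^{a} \ln x$, the $\ln x$ in the denominator cancels and
$$\frac{dI}{da} = \int_{0}^{1} -4 x^{a} \, dx = -4 \left[\frac{x^{a+1}}{a+1}\right]_0^1 = - \frac{4}{a + 1}.$$

Integrating with respect to $a$ gives $I(a) = - \log{\left(\frac{256 \left(a + 1\right)^{4}}{2401} \right)} + C$.

At $a = \frac{3}{4}$ the integrand is identically $0$, so $I(\frac{3}{4}) = 0$. The closed form gives $0$, hence $C = 0$.

Setting $a = \frac{1}{6}$:
$$I = - \log{\left(\frac{16}{81} \right)}.$$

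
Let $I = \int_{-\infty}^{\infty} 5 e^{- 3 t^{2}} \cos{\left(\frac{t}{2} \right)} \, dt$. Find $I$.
$\frac{5 \sqrt{3} \sqrt{\pi}}{3 e^{\frac{1}{48}}}$

Let $b$ denote the cosine frequency and define $I(b) = \int_{-\infty}^{\infty} 5 e^{- 3 t^{2}} \cos{\left(b t \right)} \, dt$.

Differentiating under the integral sign,
$$I'(b) = \int_{-\infty}^{\infty} - 5 t e^{- 3 t^{2}} \sin{\left(b t \right)} \, dt.$$

Integrate $\int_{-\infty}^{\infty} t \sin(b t)\, e^{- 3 t^{2}}\, dt$ by parts with $u = \sin(b t)$ and $dv = t\, e^{- 3 t^{2}}\, dt$, giving $v = - \frac{e^{- 3 t^{2}}}{6}$. The boundary term vanishes and
$$\int_{-\infty}^{\infty} t \sin(b t)\, e^{- 3 t^{2}}\, dt = \frac{b}{6} \int_{-\infty}^{\infty} \cos(b t)\, e^{- 3 t^{2}}\, dt,$$
so $I'(b) = - \frac{b}{6}\, I(b)$.

This is a separable first-order ODE; solving with the initial condition $I(0) = \int_{-\infty}^{\infty} 5 e^{- 3 t^{2}}\,dt = \frac{5 \sqrt{3} \sqrt{\pi}}{3}$ gives
$$I(b) = \frac{5 \sqrt{3} \sqrt{\pi} e^{- \frac{b^{2}}{12}}}{3}.$$

Setting $b = \frac{1}{2}$:
$$I = \frac{5 \sqrt{3} \sqrt{\pi}}{3 e^{\frac{1}{48}}}.$$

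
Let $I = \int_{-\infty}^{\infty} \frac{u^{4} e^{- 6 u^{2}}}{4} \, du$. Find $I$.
$\frac{\sqrt{6} \sqrt{\pi}}{1152}$

Begin with the known integral
$$J(a) = \int_{-\infty}^{\infty} \frac{e^{- a u^{2}}}{4} \, du = \frac{\sqrt{\pi}}{4 \sqrt{a}}.$$

Differentiating under the integral sign brings down a factor of $(-u^2)$:
$$\frac{dJ}{da} = \int_{-\infty}^{\infty} - \frac{u^{2} e^{- a u^{2}}}{4} \, du = - \frac{\sqrt{\pi}}{8 a^{\frac{3}{2}}}.$$

Repeating twice in total — each differentiation brings down another $(-u^2)$ — gives
$$\frac{d^{2}J}{da^{2}} = \int_{-\infty}^{\infty} \frac{u^{4} e^{- a u^{2}}}{4} \, du = \frac{3 \sqrt{\pi}}{16 a^{\frac{5}{2}}},$$
and the integrand here is exactly the target integrand, so $I = \frac{3 \sqrt{\pi}}{16 a^{\frac{5}{2}}}$.

Setting $a = 6$:
$$I = \frac{\sqrt{6} \sqrt{\pi}}{1152}.$$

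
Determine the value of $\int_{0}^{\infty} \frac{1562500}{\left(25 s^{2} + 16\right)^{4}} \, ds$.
$\frac{390625 \pi}{131072}$

Begin with the known result
$$J(a) = \int_{0}^{\infty} \frac{4}{a^{2} + s^{2}} \, ds = \frac{2 \pi}{a}.$$

Differentiating under the integral sign with respect to $a$,
$$\frac{dJ}{da} = \int_{0}^{\infty} - \frac{8 a}{\left(a^{2} + s^{2}\right)^{2}} \, ds = - \frac{2 \pi}{a^{2}},$$
so $\int_{0}^{\infty} \frac{4}{\left(a^{2} + s^{2}\right)^{2}} \, ds = \frac{\pi}{a^{3}}$.

Repeating — each differentiation of $1/(s^2+a^2)^j$ produces $-2ja/(s^2+a^2)^{j+1}$ — and dividing through by $-2ja$ at each step yields, after $3$ differentiations in total,
$$\int_{0}^{\infty} \frac{4}{\left(a^{2} + s^{2}\right)^{4}} \, ds = \frac{5 \pi}{8 a^{7}}.$$

Setting $a = \frac{4}{5}$:
$$I = \frac{390625 \pi}{131072}.$$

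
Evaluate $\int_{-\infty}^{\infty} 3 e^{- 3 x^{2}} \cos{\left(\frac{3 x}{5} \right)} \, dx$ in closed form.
$\frac{\sqrt{3} \sqrt{\pi}}{e^{\frac{3}{100}}}$

Let $b$ denote the cosine frequency and define $I(b) = \int_{-\infty}^{\infty} 3 e^{- 3 x^{2}} \cos{\left(b x \right)} \, dx$.

Differentiating under the integral sign,
$$I'(b) = \int_{-\infty}^{\infty} - 3 x e^{- 3 x^{2}} \sin{\left(b x \right)} \, dx.$$

Integrate $\int_{-\infty}^{\infty} x \sin(b x)\, e^{- 3 x^{2}}\, dx$ by parts with $u = \sin(b x)$ and $dv = x\, e^{- 3 x^{2}}\, dx$, giving $v = - \frac{e^{- 3 x^{2}}}{6}$. The boundary term vanishes and
$$\int_{-\infty}^{\infty} x \sin(b x)\, e^{- 3 x^{2}}\, dx = \frac{b}{6} \int_{-\infty}^{\infty} \cos(b x)\, e^{- 3 x^{2}}\, dx,$$
so $I'(b) = - \frac{b}{6}\, I(b)$.

This is a separable first-order ODE; solving with the initial condition $I(0) = \int_{-\infty}^{\infty} 3 e^{- 3 x^{2}}\,dx = \sqrt{3} \sqrt{\pi}$ gives
$$I(b) = \sqrt{3} \sqrt{\pi} e^{- \frac{b^{2}}{12}}.$$

Setting $b = \frac{3}{5}$:
$$I = \frac{\sqrt{3} \sqrt{\pi}}{e^{\frac{3}{100}}}.$$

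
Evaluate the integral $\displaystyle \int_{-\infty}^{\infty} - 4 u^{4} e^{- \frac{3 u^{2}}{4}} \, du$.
$- \frac{32 \sqrt{3} \sqrt{\pi}}{9}$

Consider the simpler parametrised integral
$$J(a) = \int_{-\infty}^{\infty} - 4 e^{- a u^{2}} \, du = - \frac{4 \sqrt{\pi}}{\sqrt{a}}.$$

Differentiating under the integral sign brings down a factor of $(-u^2)$:
$$\frac{dJ}{da} = \int_{-\infty}^{\infty} 4 u^{2} e^{- a u^{2}} \, du = \frac{2 \sqrt{\pi}}{a^{\frac{3}{2}}}.$$

Repeating twice in total — each differentiation brings down another $(-u^2)$ — gives
$$\frac{d^{2}J}{da^{2}} = \int_{-\infty}^{\infty} - 4 u^{4} e^{- a u^{2}} \, du = - \frac{3 \sqrt{\pi}}{a^{\frac{5}{2}}},$$
and the integrand here is exactly the target integrand, so $I = - \frac{3 \sqrt{\pi}}{a^{\frac{5}{2}}}$.

Setting $a = \frac{3}{4}$:
$$I = - \frac{32 \sqrt{3} \sqrt{\pi}}{9}.$$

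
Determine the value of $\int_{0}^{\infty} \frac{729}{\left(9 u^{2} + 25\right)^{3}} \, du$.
$\frac{729 \pi}{50000}$

Recall the elementary integral
$$J(a) = \int_{0}^{\infty} \frac{1}{a^{2} + u^{2}} \, du = \frac{\pi}{2 a}.$$

Differentiating under the integral sign with respect to $a$,
$$\frac{dJ}{da} = \int_{0}^{\infty} - \frac{2 a}{\left(a^{2} + u^{2}\right)^{2}} \, du = - \frac{\pi}{2 a^{2}},$$
so $\int_{0}^{\infty} \frac{1}{\left(a^{2} + u^{2}\right)^{2}} \, du = \frac{\pi}{4 a^{3}}$.

Repeating — each differentiation of $1/(u^2+a^2)^j$ produces $-2ja/(u^2+a^2)^{j+1}$ — and dividing through by $-2ja$ at each step yields, after $2$ differentiations in total,
$$\int_{0}^{\infty} \frac{1}{\left(a^{2} + u^{2}\right)^{3}} \, du = \frac{3 \pi}{16 a^{5}}.$$

Setting $a = \frac{5}{3}$:
$$I = \frac{729 \pi}{50000}.$$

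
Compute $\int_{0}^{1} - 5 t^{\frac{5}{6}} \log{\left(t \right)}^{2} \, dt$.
$- \frac{2160}{1331}$

Start from the elementary integral
$$J(a) = \int_{0}^{1} - 5 t^{a} \, dt = - \frac{5}{a + 1}.$$

Differentiating under the integral sign brings down a factor of $\ln t$:
$$\frac{dJ}{da} = \int_{0}^{1} - 5 t^{a} \log{\left(t \right)} \, dt = \frac{5}{\left(a + 1\right)^{2}}.$$

Repeating twice in total — each differentiation brings down another $\ln t$ — gives
$$\frac{d^{2}J}{da^{2}} = \int_{0}^{1} - 5 t^{a} \log{\left(t \right)}^{2} \, dt = - \frac{10}{\left(a + 1\right)^{3}},$$
and the integrand here is exactly the target integrand, so $I = - \frac{10}{\left(a + 1\right)^{3}}$.

Setting $a = \frac{5}{6}$:
$$I = - \frac{2160}{1331}.$$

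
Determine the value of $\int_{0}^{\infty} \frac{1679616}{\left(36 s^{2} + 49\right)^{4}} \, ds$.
$\frac{43740 \pi}{823543}$

Begin with the known result
$$J(a) = \int_{0}^{\infty} \frac{1}{a^{2} + s^{2}} \, ds = \frac{\pi}{2 a}.$$

Differentiating under the integral sign with respect to $a$,
$$\frac{dJ}{da} = \int_{0}^{\infty} - \frac{2 a}{\left(a^{2} + s^{2}\right)^{2}} \, ds = - \frac{\pi}{2 a^{2}},$$
so $\int_{0}^{\infty} \frac{1}{\left(a^{2} + s^{2}\right)^{2}} \, ds = \frac{\pi}{4 a^{3}}$.

Repeating — each differentiation of $1/(s^2+a^2)^j$ produces $-2ja/(s^2+a^2)^{j+1}$ — and dividing through by $-2ja$ at each step yields, after $3$ differentiations in total,
$$\int_{0}^{\infty} \frac{1}{\left(a^{2} + s^{2}\right)^{4}} \, ds = \frac{5 \pi}{32 a^{7}}.$$

Setting $a = \frac{7}{6}$:
$$I = \frac{43740 \pi}{823543}.$$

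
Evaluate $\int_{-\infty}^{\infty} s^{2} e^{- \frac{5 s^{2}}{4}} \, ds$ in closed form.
$\frac{4 \sqrt{5} \sqrt{\pi}}{25}$

Begin with the known integral
$$J(a) = \int_{-\infty}^{\infty} e^{- a s^{2}} \, ds = \frac{\sqrt{\pi}}{\sqrt{a}}.$$

Differentiating under the integral sign brings down a factor of $(-s^2)$:
$$\frac{dJ}{da} = \int_{-\infty}^{\infty} - s^{2} e^{- a s^{2}} \, ds = - \frac{\sqrt{\pi}}{2 a^{\frac{3}{2}}}.$$

The integral on the left is $-I$, so $I = \frac{\sqrt{\pi}}{2 a^{\frac{3}{2}}}$.

Setting $a = \frac{5}{4}$:
$$I = \frac{4 \sqrt{5} \sqrt{\pi}}{25}.$$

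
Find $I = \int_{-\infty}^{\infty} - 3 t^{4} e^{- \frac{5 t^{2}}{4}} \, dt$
$- \frac{72 \sqrt{5} \sqrt{\pi}}{125}$

Start from the elementary integral
$$J(a) = \int_{-\infty}^{\infty} - 3 e^{- a t^{2}} \, dt = - \frac{3 \sqrt{\pi}}{\sqrt{a}}.$$

Differentiating under the integral sign brings down a factor of $(-t^2)$:
$$\frac{dJ}{da} = \int_{-\infty}^{\infty} 3 t^{2} e^{- a t^{2}} \, dt = \frac{3 \sqrt{\pi}}{2 a^{\frac{3}{2}}}.$$

Repeating twice in total — each differentiation brings down another $(-t^2)$ — gives
$$\frac{d^{2}J}{da^{2}} = \int_{-\infty}^{\infty} - 3 t^{4} e^{- a t^{2}} \, dt = - \frac{9 \sqrt{\pi}}{4 a^{\frac{5}{2}}},$$
and the integrand here is exactly the target integrand, so $I = - \frac{9 \sqrt{\pi}}{4 a^{\frac{5}{2}}}$.

Setting $a = \frac{5}{4}$:
$$I = - \frac{72 \sqrt{5} \sqrt{\pi}}{125}.$$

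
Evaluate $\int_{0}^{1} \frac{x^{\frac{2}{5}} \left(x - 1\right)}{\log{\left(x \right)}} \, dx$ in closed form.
$- \log{\left(7 \right)} + \log{\left(12 \right)}$

Introduce a parameter $a$ in the exponent: let $I(a) = \int_{0}^{1} \frac{x^{\frac{7}{5}} - x^{a}}{\log{\left(x \right)}} \, dx$.

Since $\dfrac{\partial}{\partial a}\,x^{a} = x^{a} \ln x$, the $\ln x$ in the denominator cancels and
$$\frac{dI}{da} = \int_{0}^{1} -1 x^{a} \, dx = -1 \left[\frac{x^{a+1}}{a+1}\right]_0^1 = - \frac{1}{a + 1}.$$

Integrating with respect to $a$ gives $I(a) = - \log{\left(\frac{5 a}{12} + \frac{5}{12} \right)} + C$.

At $a = \frac{7}{5}$ the integrand is identically $0$, so $I(\frac{7}{5}) = 0$. The closed form gives $0$, hence $C = 0$.

Setting $a = \frac{2}{5}$:
$$I = - \log{\left(7 \right)} + \log{\left(12 \right)}.$$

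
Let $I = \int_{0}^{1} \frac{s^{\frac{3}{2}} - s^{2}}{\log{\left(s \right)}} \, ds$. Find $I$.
$- \log{\left(6 \right)} + \log{\left(5 \right)}$

Introduce a parameter $a$ in the exponent: let $I(a) = \int_{0}^{1} \frac{s^{\frac{3}{2}} - s^{a}}{\log{\left(s \right)}} \, ds$.

Since $\dfrac{\partial}{\partial a}\,s^{a} = s^{a} \ln s$, the $\ln s$ in the denominator cancels and
$$\frac{dI}{da} = \int_{0}^{1} -1 s^{a} \, ds = -1 \left[\frac{s^{a+1}}{a+1}\right]_0^1 = - \frac{1}{a + 1}.$$

Integrating with respect to $a$ gives $I(a) = - \log{\left(\frac{2 a}{5} + \frac{2}{5} \right)} + C$.

At $a = \frac{3}{2}$ the integrand is identically $0$, so $I(\frac{3}{2}) = 0$. The closed form gives $0$, hence $C = 0$.

Setting $a = 2$:
$$I = - \log{\left(6 \right)} + \log{\left(5 \right)}.$$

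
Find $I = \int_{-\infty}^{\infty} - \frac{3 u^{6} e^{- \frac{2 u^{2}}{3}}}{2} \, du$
$- \frac{1215 \sqrt{6} \sqrt{\pi}}{256}$

Consider the simpler parametrised integral
$$J(a) = \int_{-\infty}^{\infty} - \frac{3 e^{- a u^{2}}}{2} \, du = - \frac{3 \sqrt{\pi}}{2 \sqrt{a}}.$$

Differentiating under the integral sign brings down a factor of $(-u^2)$:
$$\frac{dJ}{da} = \int_{-\infty}^{\infty} \frac{3 u^{2} e^{- a u^{2}}}{2} \, du = \frac{3 \sqrt{\pi}}{4 a^{\frac{3}{2}}}.$$

Repeating $3$ times in total — each differentiation brings down another $(-u^2)$ — gives
$$\frac{d^{3}J}{da^{3}} = \int_{-\infty}^{\infty} \frac{3 u^{6} e^{- a u^{2}}}{2} \, du = \frac{45 \sqrt{\pi}}{16 a^{\frac{7}{2}}},$$
and the integrand here is $(-1)^{3}$ times the target integrand, so $I = (-1)^{3}\,\frac{d^{3}J}{da^{3}} = - \frac{45 \sqrt{\pi}}{16 a^{\frac{7}{2}}}$.

Setting $a = \frac{2}{3}$:
$$I = - \frac{1215 \sqrt{6} \sqrt{\pi}}{256}.$$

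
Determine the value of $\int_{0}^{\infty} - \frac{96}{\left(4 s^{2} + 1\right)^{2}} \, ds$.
$- 12 \pi$

Recall the elementary integral
$$J(a) = \int_{0}^{\infty} - \frac{6}{a^{2} + s^{2}} \, ds = - \frac{3 \pi}{a}.$$

Differentiating under the integral sign with respect to $a$,
$$\frac{dJ}{da} = \int_{0}^{\infty} \frac{12 a}{\left(a^{2} + s^{2}\right)^{2}} \, ds = \frac{3 \pi}{a^{2}},$$
so $\int_{0}^{\infty} - \frac{6}{\left(a^{2} + s^{2}\right)^{2}} \, ds = - \frac{3 \pi}{2 a^{3}}$.

Setting $a = \frac{1}{2}$:
$$I = - 12 \pi.$$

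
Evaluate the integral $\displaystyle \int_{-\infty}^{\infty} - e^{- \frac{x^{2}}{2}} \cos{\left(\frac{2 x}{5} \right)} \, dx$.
$- \frac{\sqrt{2} \sqrt{\pi}}{e^{\frac{2}{25}}}$

Define $I(b) = \int_{-\infty}^{\infty} - e^{- \frac{x^{2}}{2}} \cos{\left(b x \right)} \, dx$.

Differentiating under the integral sign,
$$I'(b) = \int_{-\infty}^{\infty} x e^{- \frac{x^{2}}{2}} \sin{\left(b x \right)} \, dx.$$

Integrate $\int_{-\infty}^{\infty} x \sin(b x)\, e^{- \frac{x^{2}}{2}}\, dx$ by parts with $u = \sin(b x)$ and $dv = x\, e^{- \frac{x^{2}}{2}}\, dx$, giving $v = - e^{- \frac{x^{2}}{2}}$. The boundary term vanishes and
$$\int_{-\infty}^{\infty} x \sin(b x)\, e^{- \frac{x^{2}}{2}}\, dx = b \int_{-\infty}^{\infty} \cos(b x)\, e^{- \frac{x^{2}}{2}}\, dx,$$
so $I'(b) = - b\, I(b)$.

This is a separable first-order ODE; solving with the initial condition $I(0) = \int_{-\infty}^{\infty} - e^{- \frac{x^{2}}{2}}\,dx = - \sqrt{2} \sqrt{\pi}$ gives
$$I(b) = - \sqrt{2} \sqrt{\pi} e^{- \frac{b^{2}}{2}}.$$

Setting $b = \frac{2}{5}$:
$$I = - \frac{\sqrt{2} \sqrt{\pi}}{e^{\frac{2}{25}}}.$$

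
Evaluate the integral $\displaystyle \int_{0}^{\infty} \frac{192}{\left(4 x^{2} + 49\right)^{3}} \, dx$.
$\frac{18 \pi}{16807}$

Recall the elementary integral
$$J(a) = \int_{0}^{\infty} \frac{3}{a^{2} + x^{2}} \, dx = \frac{3 \pi}{2 a}.$$

Differentiating under the integral sign with respect to $a$,
$$\frac{dJ}{da} = \int_{0}^{\infty} - \frac{6 a}{\left(a^{2} + x^{2}\right)^{2}} \, dx = - \frac{3 \pi}{2 a^{2}},$$
so $\int_{0}^{\infty} \frac{3}{\left(a^{2} + x^{2}\right)^{2}} \, dx = \frac{3 \pi}{4 a^{3}}$.

Repeating — each differentiation of $1/(x^2+a^2)^j$ produces $-2ja/(x^2+a^2)^{j+1}$ — and dividing through by $-2ja$ at each step yields, after $2$ differentiations in total,
$$\int_{0}^{\infty} \frac{3}{\left(a^{2} + x^{2}\right)^{3}} \, dx = \frac{9 \pi}{16 a^{5}}.$$

Setting $a = \frac{7}{2}$:
$$I = \frac{18 \pi}{16807}.$$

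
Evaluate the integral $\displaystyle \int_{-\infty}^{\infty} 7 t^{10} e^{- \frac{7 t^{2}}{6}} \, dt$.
$\frac{32805 \sqrt{42} \sqrt{\pi}}{2401}$

Start from the elementary integral
$$J(a) = \int_{-\infty}^{\infty} 7 e^{- a t^{2}} \, dt = \frac{7 \sqrt{\pi}}{\sqrt{a}}.$$

Differentiating under the integral sign brings down a factor of $(-t^2)$:
$$\frac{dJ}{da} = \int_{-\infty}^{\infty} - 7 t^{2} e^{- a t^{2}} \, dt = - \frac{7 \sqrt{\pi}}{2 a^{\frac{3}{2}}}.$$

Repeating $5$ times in total — each differentiation brings down another $(-t^2)$ — gives
$$\frac{d^{5}J}{da^{5}} = \int_{-\infty}^{\infty} - 7 t^{10} e^{- a t^{2}} \, dt = - \frac{6615 \sqrt{\pi}}{32 a^{\frac{11}{2}}},$$
and the integrand here is $(-1)^{5}$ times the target integrand, so $I = (-1)^{5}\,\frac{d^{5}J}{da^{5}} = \frac{6615 \sqrt{\pi}}{32 a^{\frac{11}{2}}}$.

Setting $a = \frac{7}{6}$:
$$I = \frac{32805 \sqrt{42} \sqrt{\pi}}{2401}.$$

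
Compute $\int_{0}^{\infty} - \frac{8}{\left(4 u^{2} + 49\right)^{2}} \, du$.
$- \frac{\pi}{343}$

Start from the standard arctangent integral
$$J(a) = \int_{0}^{\infty} - \frac{1}{2 \left(a^{2} + u^{2}\right)} \, du = - \frac{\pi}{4 a}.$$

Differentiating under the integral sign with respect to $a$,
$$\frac{dJ}{da} = \int_{0}^{\infty} \frac{a}{\left(a^{2} + u^{2}\right)^{2}} \, du = \frac{\pi}{4 a^{2}},$$
so $\int_{0}^{\infty} - \frac{1}{2 \left(a^{2} + u^{2}\right)^{2}} \, du = - \frac{\pi}{8 a^{3}}$.

Setting $a = \frac{7}{2}$:
$$I = - \frac{\pi}{343}.$$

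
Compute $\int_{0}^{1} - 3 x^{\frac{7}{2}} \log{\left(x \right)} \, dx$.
$\frac{4}{27}$

Begin with the known integral
$$J(a) = \int_{0}^{1} - 3 x^{a} \, dx = - \frac{3}{a + 1}.$$

Differentiating under the integral sign brings down a factor of $\ln x$:
$$\frac{dJ}{da} = \int_{0}^{1} - 3 x^{a} \log{\left(x \right)} \, dx = \frac{3}{\left(a + 1\right)^{2}}.$$

The integral on the left is $I$, so $I = \frac{3}{\left(a + 1\right)^{2}}$.

Setting $a = \frac{7}{2}$:
$$I = \frac{4}{27}.$$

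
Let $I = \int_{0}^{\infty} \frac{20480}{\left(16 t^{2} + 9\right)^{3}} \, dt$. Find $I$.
$\frac{320 \pi}{81}$

Begin with the known result
$$J(a) = \int_{0}^{\infty} \frac{5}{a^{2} + t^{2}} \, dt = \frac{5 \pi}{2 a}.$$

Differentiating under the integral sign with respect to $a$,
$$\frac{dJ}{da} = \int_{0}^{\infty} - \frac{10 a}{\left(a^{2} + t^{2}\right)^{2}} \, dt = - \frac{5 \pi}{2 a^{2}},$$
so $\int_{0}^{\infty} \frac{5}{\left(a^{2} + t^{2}\right)^{2}} \, dt = \frac{5 \pi}{4 a^{3}}$.

Repeating — each differentiation of $1/(t^2+a^2)^j$ produces $-2ja/(t^2+a^2)^{j+1}$ — and dividing through by $-2ja$ at each step yields, after $2$ differentiations in total,
$$\int_{0}^{\infty} \frac{5}{\left(a^{2} + t^{2}\right)^{3}} \, dt = \frac{15 \pi}{16 a^{5}}.$$

Setting $a = \frac{3}{4}$:
$$I = \frac{320 \pi}{81}.$$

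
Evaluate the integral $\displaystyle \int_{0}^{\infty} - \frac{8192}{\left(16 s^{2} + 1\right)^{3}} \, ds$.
$- 384 \pi$

Recall the elementary integral
$$J(a) = \int_{0}^{\infty} - \frac{2}{a^{2} + s^{2}} \, ds = - \frac{\pi}{a}.$$

Differentiating under the integral sign with respect to $a$,
$$\frac{dJ}{da} = \int_{0}^{\infty} \frac{4 a}{\left(a^{2} + s^{2}\right)^{2}} \, ds = \frac{\pi}{a^{2}},$$
so $\int_{0}^{\infty} - \frac{2}{\left(a^{2} + s^{2}\right)^{2}} \, ds = - \frac{\pi}{2 a^{3}}$.

Repeating — each differentiation of $1/(s^2+a^2)^j$ produces $-2ja/(s^2+a^2)^{j+1}$ — and dividing through by $-2ja$ at each step yields, after $2$ differentiations in total,
$$\int_{0}^{\infty} - \frac{2}{\left(a^{2} + s^{2}\right)^{3}} \, ds = - \frac{3 \pi}{8 a^{5}}.$$

Setting $a = \frac{1}{4}$:
$$I = - 384 \pi.$$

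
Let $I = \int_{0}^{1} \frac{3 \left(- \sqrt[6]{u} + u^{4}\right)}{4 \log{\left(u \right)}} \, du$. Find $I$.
$- \frac{3 \log{\left(7 \right)}}{4} + \frac{3 \log{\left(30 \right)}}{4}$

Replace the exponent $4$ by a parameter $a$: let $I(a) = \int_{0}^{1} \frac{3 \left(- \sqrt[6]{u} + u^{a}\right)}{4 \log{\left(u \right)}} \, du$.

Since $\dfrac{\partial}{\partial a}\,u^{a} = u^{a} \ln u$, the $\ln u$ in the denominator cancels and
$$\frac{dI}{da} = \int_{0}^{1} \frac{3}{4} u^{a} \, du = \frac{3}{4} \left[\frac{u^{a+1}}{a+1}\right]_0^1 = \frac{3}{4 \left(a + 1\right)}.$$

Integrating with respect to $a$ gives $I(a) = \log{\left(\frac{6^{\frac{3}{4}} \sqrt[4]{7} \left(a + 1\right)^{\frac{3}{4}}}{7} \right)} + C$.

At $a = \frac{1}{6}$ the integrand is identically $0$, so $I(\frac{1}{6}) = 0$. The closed form gives $0$, hence $C = 0$.

Setting $a = 4$:
$$I = - \frac{3 \log{\left(7 \right)}}{4} + \frac{3 \log{\left(30 \right)}}{4}.$$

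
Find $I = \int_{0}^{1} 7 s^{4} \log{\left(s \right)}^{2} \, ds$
$\frac{14}{125}$

Start from the elementary integral
$$J(a) = \int_{0}^{1} 7 s^{a} \, ds = \frac{7}{a + 1}.$$

Differentiating under the integral sign brings down a factor of $\ln s$:
$$\frac{dJ}{da} = \int_{0}^{1} 7 s^{a} \log{\left(s \right)} \, ds = - \frac{7}{\left(a + 1\right)^{2}}.$$

Repeating twice in total — each differentiation brings down another $\ln s$ — gives
$$\frac{d^{2}J}{da^{2}} = \int_{0}^{1} 7 s^{a} \log{\left(s \right)}^{2} \, ds = \frac{14}{\left(a + 1\right)^{3}},$$
and the integrand here is exactly the target integrand, so $I = \frac{14}{\left(a + 1\right)^{3}}$.

Setting $a = 4$:
$$I = \frac{14}{125}.$$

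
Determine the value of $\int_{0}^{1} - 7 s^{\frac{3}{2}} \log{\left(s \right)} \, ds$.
$\frac{28}{25}$

Consider the simpler parametrised integral
$$J(a) = \int_{0}^{1} - 7 s^{a} \, ds = - \frac{7}{a + 1}.$$

Differentiating under the integral sign brings down a factor of $\ln s$:
$$\frac{dJ}{da} = \int_{0}^{1} - 7 s^{a} \log{\left(s \right)} \, ds = \frac{7}{\left(a + 1\right)^{2}}.$$

The integral on the left is $I$, so $I = \frac{7}{\left(a + 1\right)^{2}}$.

Setting $a = \frac{3}{2}$:
$$I = \frac{28}{25}.$$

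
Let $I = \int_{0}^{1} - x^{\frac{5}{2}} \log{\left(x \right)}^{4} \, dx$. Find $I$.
$- \frac{768}{16807}$

Start from the elementary integral
$$J(a) = \int_{0}^{1} - x^{a} \, dx = - \frac{1}{a + 1}.$$

Differentiating under the integral sign brings down a factor of $\ln x$:
$$\frac{dJ}{da} = \int_{0}^{1} - x^{a} \log{\left(x \right)} \, dx = \frac{1}{\left(a + 1\right)^{2}}.$$

Repeating $4$ times in total — each differentiation brings down another $\ln x$ — gives
$$\frac{d^{4}J}{da^{4}} = \int_{0}^{1} - x^{a} \log{\left(x \right)}^{4} \, dx = - \frac{24}{\left(a + 1\right)^{5}},$$
and the integrand here is exactly the target integrand, so $I = - \frac{24}{\left(a + 1\right)^{5}}$.

Setting $a = \frac{5}{2}$:
$$I = - \frac{768}{16807}.$$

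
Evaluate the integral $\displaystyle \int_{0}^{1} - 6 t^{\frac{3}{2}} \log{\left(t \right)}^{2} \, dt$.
$- \frac{96}{125}$

Consider the simpler parametrised integral
$$J(a) = \int_{0}^{1} - 6 t^{a} \, dt = - \frac{6}{a + 1}.$$

Differentiating under the integral sign brings down a factor of $\ln t$:
$$\frac{dJ}{da} = \int_{0}^{1} - 6 t^{a} \log{\left(t \right)} \, dt = \frac{6}{\left(a + 1\right)^{2}}.$$

Repeating twice in total — each differentiation brings down another $\ln t$ — gives
$$\frac{d^{2}J}{da^{2}} = \int_{0}^{1} - 6 t^{a} \log{\left(t \right)}^{2} \, dt = - \frac{12}{\left(a + 1\right)^{3}},$$
and the integrand here is exactly the target integrand, so $I = - \frac{12}{\left(a + 1\right)^{3}}$.

Setting $a = \frac{3}{2}$:
$$I = - \frac{96}{125}.$$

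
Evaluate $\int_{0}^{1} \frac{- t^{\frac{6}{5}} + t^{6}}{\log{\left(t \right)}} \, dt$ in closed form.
$\log{\left(\frac{35}{11} \right)}$

Replace the exponent $6$ by a parameter $a$: let $I(a) = \int_{0}^{1} \frac{- t^{\frac{6}{5}} + t^{a}}{\log{\left(t \right)}} \, dt$.

Since $\dfrac{\partial}{\partial a}\,t^{a} = t^{a} \ln t$, the $\ln t$ in the denominator cancels and
$$\frac{dI}{da} = \int_{0}^{1} t^{a} \, dt = \left[\frac{t^{a+1}}{a+1}\right]_0^1 = \frac{1}{a + 1}.$$

Integrating with respect to $a$ gives $I(a) = \log{\left(\frac{5 a}{11} + \frac{5}{11} \right)} + C$.

At $a = \frac{6}{5}$ the integrand is identically $0$, so $I(\frac{6}{5}) = 0$. The closed form gives $0$, hence $C = 0$.

Setting $a = 6$:
$$I = \log{\left(\frac{35}{11} \right)}.$$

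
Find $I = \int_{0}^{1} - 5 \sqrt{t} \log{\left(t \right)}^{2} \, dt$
$- \frac{80}{27}$

Consider the simpler parametrised integral
$$J(a) = \int_{0}^{1} - 5 t^{a} \, dt = - \frac{5}{a + 1}.$$

Differentiating under the integral sign brings down a factor of $\ln t$:
$$\frac{dJ}{da} = \int_{0}^{1} - 5 t^{a} \log{\left(t \right)} \, dt = \frac{5}{\left(a + 1\right)^{2}}.$$

Repeating twice in total — each differentiation brings down another $\ln t$ — gives
$$\frac{d^{2}J}{da^{2}} = \int_{0}^{1} - 5 t^{a} \log{\left(t \right)}^{2} \, dt = - \frac{10}{\left(a + 1\right)^{3}},$$
and the integrand here is exactly the target integrand, so $I = - \frac{10}{\left(a + 1\right)^{3}}$.

Setting $a = \frac{1}{2}$:
$$I = - \frac{80}{27}.$$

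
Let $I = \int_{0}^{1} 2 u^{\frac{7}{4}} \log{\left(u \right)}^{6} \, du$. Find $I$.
$\frac{23592960}{19487171}$

Start from the elementary integral
$$J(a) = \int_{0}^{1} 2 u^{a} \, du = \frac{2}{a + 1}.$$

Differentiating under the integral sign brings down a factor of $\ln u$:
$$\frac{dJ}{da} = \int_{0}^{1} 2 u^{a} \log{\left(u \right)} \, du = - \frac{2}{\left(a + 1\right)^{2}}.$$

Repeating $6$ times in total — each differentiation brings down another $\ln u$ — gives
$$\frac{d^{6}J}{da^{6}} = \int_{0}^{1} 2 u^{a} \log{\left(u \right)}^{6} \, du = \frac{1440}{\left(a + 1\right)^{7}},$$
and the integrand here is exactly the target integrand, so $I = \frac{1440}{\left(a + 1\right)^{7}}$.

Setting $a = \frac{7}{4}$:
$$I = \frac{23592960}{19487171}.$$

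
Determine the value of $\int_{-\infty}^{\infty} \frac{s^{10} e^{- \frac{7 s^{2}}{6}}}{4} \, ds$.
$\frac{32805 \sqrt{42} \sqrt{\pi}}{67228}$

Consider the simpler parametrised integral
$$J(a) = \int_{-\infty}^{\infty} \frac{e^{- a s^{2}}}{4} \, ds = \frac{\sqrt{\pi}}{4 \sqrt{a}}.$$

Differentiating under the integral sign brings down a factor of $(-s^2)$:
$$\frac{dJ}{da} = \int_{-\infty}^{\infty} - \frac{s^{2} e^{- a s^{2}}}{4} \, ds = - \frac{\sqrt{\pi}}{8 a^{\frac{3}{2}}}.$$

Repeating $5$ times in total — each differentiation brings down another $(-s^2)$ — gives
$$\frac{d^{5}J}{da^{5}} = \int_{-\infty}^{\infty} - \frac{s^{10} e^{- a s^{2}}}{4} \, ds = - \frac{945 \sqrt{\pi}}{128 a^{\frac{11}{2}}},$$
and the integrand here is $(-1)^{5}$ times the target integrand, so $I = (-1)^{5}\,\frac{d^{5}J}{da^{5}} = \frac{945 \sqrt{\pi}}{128 a^{\frac{11}{2}}}$.

Setting $a = \frac{7}{6}$:
$$I = \frac{32805 \sqrt{42} \sqrt{\pi}}{67228}.$$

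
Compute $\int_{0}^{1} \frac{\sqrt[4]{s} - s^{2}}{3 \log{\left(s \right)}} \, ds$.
$\log{\left(\frac{\sqrt[3]{90}}{6} \right)}$

Introduce a parameter $a$ in the exponent: let $I(a) = \int_{0}^{1} \frac{- s^{2} + s^{a}}{3 \log{\left(s \right)}} \, ds$.

Since $\dfrac{\partial}{\partial a}\,s^{a} = s^{a} \ln s$, the $\ln s$ in the denominator cancels and
$$\frac{dI}{da} = \int_{0}^{1} \frac{1}{3} s^{a} \, ds = \frac{1}{3} \left[\frac{s^{a+1}}{a+1}\right]_0^1 = \frac{1}{3 \left(a + 1\right)}.$$

Integrating with respect to $a$ gives $I(a) = \frac{\log{\left(a + 1 \right)}}{3} - \frac{\log{\left(3 \right)}}{3} + C$.

At $a = 2$ the integrand is identically $0$, so $I(2) = 0$. The closed form gives $0$, hence $C = 0$.

Setting $a = \frac{1}{4}$:
$$I = \log{\left(\frac{\sqrt[3]{90}}{6} \right)}.$$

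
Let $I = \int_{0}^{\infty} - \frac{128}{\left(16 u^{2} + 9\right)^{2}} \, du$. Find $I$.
$- \frac{8 \pi}{27}$

Begin with the known result
$$J(a) = \int_{0}^{\infty} - \frac{1}{2 \left(a^{2} + u^{2}\right)} \, du = - \frac{\pi}{4 a}.$$

Differentiating under the integral sign with respect to $a$,
$$\frac{dJ}{da} = \int_{0}^{\infty} \frac{a}{\left(a^{2} + u^{2}\right)^{2}} \, du = \frac{\pi}{4 a^{2}},$$
so $\int_{0}^{\infty} - \frac{1}{2 \left(a^{2} + u^{2}\right)^{2}} \, du = - \frac{\pi}{8 a^{3}}$.

Setting $a = \frac{3}{4}$:
$$I = - \frac{8 \pi}{27}.$$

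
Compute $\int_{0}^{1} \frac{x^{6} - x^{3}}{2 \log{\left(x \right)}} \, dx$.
$- \log{\left(2 \right)} + \frac{\log{\left(7 \right)}}{2}$

Consider the one-parameter family: let $I(a) = \int_{0}^{1} \frac{x^{6} - x^{a}}{2 \log{\left(x \right)}} \, dx$.

Since $\dfrac{\partial}{\partial a}\,x^{a} = x^{a} \ln x$, the $\ln x$ in the denominator cancels and
$$\frac{dI}{da} = \int_{0}^{1} - \frac{1}{2} x^{a} \, dx = - \frac{1}{2} \left[\frac{x^{a+1}}{a+1}\right]_0^1 = - \frac{1}{2 a + 2}.$$

Integrating with respect to $a$ gives $I(a) = - \frac{\log{\left(a + 1 \right)}}{2} + \frac{\log{\left(7 \right)}}{2} + C$.

At $a = 6$ the integrand is identically $0$, so $I(6) = 0$. The closed form gives $0$, hence $C = 0$.

Setting $a = 3$:
$$I = - \log{\left(2 \right)} + \frac{\log{\left(7 \right)}}{2}.$$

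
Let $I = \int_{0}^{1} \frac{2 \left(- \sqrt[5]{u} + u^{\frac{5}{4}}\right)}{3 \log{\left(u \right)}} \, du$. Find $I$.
$\log{\left(\frac{15^{\frac{2}{3}}}{4} \right)}$

Consider the one-parameter family: let $I(a) = \int_{0}^{1} \frac{2 \left(- \sqrt[5]{u} + u^{a}\right)}{3 \log{\left(u \right)}} \, du$.

Since $\dfrac{\partial}{\partial a}\,u^{a} = u^{a} \ln u$, the $\ln u$ in the denominator cancels and
$$\frac{dI}{da} = \int_{0}^{1} \frac{2}{3} u^{a} \, du = \frac{2}{3} \left[\frac{u^{a+1}}{a+1}\right]_0^1 = \frac{2}{3 \left(a + 1\right)}.$$

Integrating with respect to $a$ gives $I(a) = \log{\left(\frac{5^{\frac{2}{3}} \sqrt[3]{6} \left(a + 1\right)^{\frac{2}{3}}}{6} \right)} + C$.

At $a = \frac{1}{5}$ the integrand is identically $0$, so $I(\frac{1}{5}) = 0$. The closed form gives $0$, hence $C = 0$.

Setting $a = \frac{5}{4}$:
$$I = \log{\left(\frac{15^{\frac{2}{3}}}{4} \right)}.$$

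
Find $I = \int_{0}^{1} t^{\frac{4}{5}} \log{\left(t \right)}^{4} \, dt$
$\frac{25000}{19683}$

Start from the elementary integral
$$J(a) = \int_{0}^{1} t^{a} \, dt = \frac{1}{a + 1}.$$

Differentiating under the integral sign brings down a factor of $\ln t$:
$$\frac{dJ}{da} = \int_{0}^{1} t^{a} \log{\left(t \right)} \, dt = - \frac{1}{\left(a + 1\right)^{2}}.$$

Repeating $4$ times in total — each differentiation brings down another $\ln t$ — gives
$$\frac{d^{4}J}{da^{4}} = \int_{0}^{1} t^{a} \log{\left(t \right)}^{4} \, dt = \frac{24}{\left(a + 1\right)^{5}},$$
and the integrand here is exactly the target integrand, so $I = \frac{24}{\left(a + 1\right)^{5}}$.

Setting $a = \frac{4}{5}$:
$$I = \frac{25000}{19683}.$$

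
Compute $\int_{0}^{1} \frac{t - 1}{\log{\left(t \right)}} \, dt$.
$\log{\left(2 \right)}$

Introduce a parameter $a$ in the exponent: let $I(a) = \int_{0}^{1} \frac{t^{a} - 1}{\log{\left(t \right)}} \, dt$.

Since $\dfrac{\partial}{\partial a}\,t^{a} = t^{a} \ln t$, the $\ln t$ in the denominator cancels and
$$\frac{dI}{da} = \int_{0}^{1} t^{a} \, dt = \left[\frac{t^{a+1}}{a+1}\right]_0^1 = \frac{1}{a + 1}.$$

Integrating with respect to $a$ gives $I(a) = \log{\left(a + 1 \right)} + C$.

At $a = 0$ the integrand is identically $0$, so $I(0) = 0$. The closed form gives $0$, hence $C = 0$.

Setting $a = 1$:
$$I = \log{\left(2 \right)}.$$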